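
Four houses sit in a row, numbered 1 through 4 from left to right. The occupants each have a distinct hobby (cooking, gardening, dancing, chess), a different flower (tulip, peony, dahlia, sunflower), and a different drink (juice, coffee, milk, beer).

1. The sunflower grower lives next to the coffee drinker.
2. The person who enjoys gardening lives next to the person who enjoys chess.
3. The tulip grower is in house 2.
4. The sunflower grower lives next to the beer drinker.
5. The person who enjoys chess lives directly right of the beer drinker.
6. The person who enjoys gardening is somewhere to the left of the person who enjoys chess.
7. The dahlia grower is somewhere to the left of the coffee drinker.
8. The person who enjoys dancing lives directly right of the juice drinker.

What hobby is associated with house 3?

From clue 3, the tulip grower must be in house 2.
That leaves cooking as the hobby for house 1.
The person who enjoys chess is narrowed to house 3 or 4; consider each.
Placing it in house 4 leads to a contradiction, so it's in house 3.
By clue 2, the person who enjoys gardening is in house 2.
By clue 5, the beer drinker is in house 2.
House 4's hobby must be dancing (nothing else left).
From clue 4, the sunflower grower must be in house 3.
The juice drinker is in house 3 (clue 8).
So house 4 gets peony for flower.
House 1 drink: only milk fits.
House 4's drink must be coffee (nothing else left).
House 1's flower must be dahlia (nothing else left).
So: house 1 = cooking/dahlia/milk, house 2 = gardening/tulip/beer, house 3 = chess/sunflower/juice, house 4 = dancing/peony/coffee.

chess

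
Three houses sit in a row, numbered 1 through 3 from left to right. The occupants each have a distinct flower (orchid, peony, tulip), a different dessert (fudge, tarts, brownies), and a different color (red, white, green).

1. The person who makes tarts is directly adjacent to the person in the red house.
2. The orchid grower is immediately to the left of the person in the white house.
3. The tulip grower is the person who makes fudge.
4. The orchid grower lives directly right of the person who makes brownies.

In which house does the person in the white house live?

3

From clue 4, the orchid grower must be in house 2.
Clue 4 places the person who makes brownies in house 1.
Clue 2 places the person in the white house in house 3.
From clue 3, the tulip grower must be in house 3.
The person who makes fudge is in house 3 (clue 3).
So house 1 gets peony for flower.
House 2's dessert must be tarts (nothing else left).
Clue 1: the person in the red house is in house 1.
The only color still possible for house 2 is green.
So: house 1 = peony/brownies/red, house 2 = orchid/tarts/green, house 3 = tulip/fudge/white.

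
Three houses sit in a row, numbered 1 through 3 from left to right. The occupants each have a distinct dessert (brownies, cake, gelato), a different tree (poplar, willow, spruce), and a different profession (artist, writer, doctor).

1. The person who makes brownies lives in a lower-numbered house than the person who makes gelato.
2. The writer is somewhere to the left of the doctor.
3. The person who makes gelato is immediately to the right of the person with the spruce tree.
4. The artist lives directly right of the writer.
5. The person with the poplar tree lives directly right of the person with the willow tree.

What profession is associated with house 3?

So house 3 gets poplar for tree.
House 1's profession must be writer (nothing else left).
By clue 4, the artist is in house 2.
From clue 5, the person with the willow tree must be in house 2.
So house 1 gets spruce for tree.
So house 3 gets doctor for profession.
From clue 3, the person who makes gelato must be in house 2.
House 3's dessert must be cake (nothing else left).
That leaves brownies as the dessert for house 1.
So: house 1 = brownies/spruce/writer, house 2 = gelato/willow/artist, house 3 = cake/poplar/doctor.

doctor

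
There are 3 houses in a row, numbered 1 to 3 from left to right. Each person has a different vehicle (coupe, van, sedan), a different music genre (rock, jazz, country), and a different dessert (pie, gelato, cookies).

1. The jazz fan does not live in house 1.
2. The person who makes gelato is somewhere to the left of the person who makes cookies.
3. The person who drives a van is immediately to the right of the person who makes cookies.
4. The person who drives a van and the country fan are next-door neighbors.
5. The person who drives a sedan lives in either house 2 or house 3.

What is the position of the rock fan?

From clue 3, the person who drives a van must be in house 3.
The person who makes cookies is in house 2 (clue 3).
Clue 4 places the country fan in house 2.
So house 1 gets coupe for vehicle.
That leaves sedan as the vehicle for house 2.
That leaves rock as the music genre for house 1.
House 3 music genre: only jazz fits.
That leaves pie as the dessert for house 3.
That leaves gelato as the dessert for house 1.
So: house 1 = coupe/rock/gelato, house 2 = sedan/country/cookies, house 3 = van/jazz/pie.

1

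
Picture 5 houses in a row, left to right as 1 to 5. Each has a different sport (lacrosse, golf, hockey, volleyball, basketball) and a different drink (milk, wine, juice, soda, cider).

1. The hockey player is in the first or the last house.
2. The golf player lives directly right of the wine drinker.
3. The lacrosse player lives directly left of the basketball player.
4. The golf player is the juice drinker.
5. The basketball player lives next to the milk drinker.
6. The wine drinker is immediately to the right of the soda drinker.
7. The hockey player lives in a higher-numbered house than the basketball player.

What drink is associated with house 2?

The hockey player is in house 5 (clue 7).
The golf player is narrowed to house 3 or 4; consider each.
Placing it in house 3 leads to a contradiction, so it's in house 4.
By clue 2, the wine drinker is in house 3.
Clue 4 places the juice drinker in house 4.
Clue 6: the soda drinker is in house 2.
Clue 5: the basketball player is in house 2.
The milk drinker is in house 1 (clue 5).
House 3's sport must be volleyball (nothing else left).
House 5 drink: only cider fits.
That leaves lacrosse as the sport for house 1.
So: house 1 = lacrosse/milk, house 2 = basketball/soda, house 3 = volleyball/wine, house 4 = golf/juice, house 5 = hockey/cider.

soda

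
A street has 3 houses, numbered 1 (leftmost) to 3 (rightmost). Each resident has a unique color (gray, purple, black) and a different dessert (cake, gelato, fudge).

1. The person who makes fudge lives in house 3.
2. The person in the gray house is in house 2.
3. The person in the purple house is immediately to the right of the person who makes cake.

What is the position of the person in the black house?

1

Clue 1: the person who makes fudge is in house 3.
By clue 2, the person in the gray house is in house 2.
So house 1 gets black for color.
House 3 color: only purple fits.
From clue 3, the person who makes cake must be in house 2.
That leaves gelato as the dessert for house 1.
So: house 1 = black/gelato, house 2 = gray/cake, house 3 = purple/fudge.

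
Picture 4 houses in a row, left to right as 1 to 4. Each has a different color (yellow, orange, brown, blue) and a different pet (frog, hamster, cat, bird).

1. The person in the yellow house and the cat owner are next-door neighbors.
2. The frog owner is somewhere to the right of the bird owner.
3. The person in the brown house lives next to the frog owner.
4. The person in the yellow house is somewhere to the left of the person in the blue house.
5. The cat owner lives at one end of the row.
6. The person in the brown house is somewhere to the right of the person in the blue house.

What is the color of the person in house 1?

orange

The person in the yellow house is in house 2 (clue 4).
The person in the blue house is in house 3 (clue 4).
The person in the brown house is in house 4 (clue 6).
So house 1 gets orange for color.
Clue 1 places the cat owner in house 1.
Clue 3: the frog owner is in house 3.
So house 2 gets bird for pet.
The only pet still possible for house 4 is hamster.
So: house 1 = orange/cat, house 2 = yellow/bird, house 3 = blue/frog, house 4 = brown/hamster.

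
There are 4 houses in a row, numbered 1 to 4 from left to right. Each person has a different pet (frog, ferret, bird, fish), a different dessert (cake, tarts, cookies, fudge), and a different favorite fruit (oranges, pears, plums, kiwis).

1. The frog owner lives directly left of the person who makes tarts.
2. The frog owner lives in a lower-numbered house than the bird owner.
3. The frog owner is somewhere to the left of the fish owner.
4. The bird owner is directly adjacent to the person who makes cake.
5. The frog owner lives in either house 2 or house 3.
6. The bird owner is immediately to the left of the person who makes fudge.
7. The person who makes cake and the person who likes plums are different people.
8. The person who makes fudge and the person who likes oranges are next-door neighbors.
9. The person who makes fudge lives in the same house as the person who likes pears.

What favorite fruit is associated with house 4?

That leaves ferret as the pet for house 1.
So house 4 gets fish for pet.
Clue 2: the frog owner is in house 2.
From clue 2, the bird owner must be in house 3.
The person who makes fudge is in house 4 (clue 6).
Clue 8 places the person who likes oranges in house 3.
From clue 9, the person who likes pears must be in house 4.
That leaves cookies as the dessert for house 1.
The only dessert still possible for house 2 is cake.
The only dessert still possible for house 3 is tarts.
From clue 7, the person who likes plums must be in house 1.
That leaves kiwis as the favorite fruit for house 2.
So: house 1 = ferret/cookies/plums, house 2 = frog/cake/kiwis, house 3 = bird/tarts/oranges, house 4 = fish/fudge/pears.

pears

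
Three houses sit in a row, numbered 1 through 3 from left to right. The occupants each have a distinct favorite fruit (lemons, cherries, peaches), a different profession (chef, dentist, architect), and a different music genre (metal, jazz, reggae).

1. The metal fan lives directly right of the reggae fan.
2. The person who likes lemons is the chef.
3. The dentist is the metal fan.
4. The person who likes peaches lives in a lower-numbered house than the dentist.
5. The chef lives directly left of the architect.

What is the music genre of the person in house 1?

jazz

House 1's profession must be chef (nothing else left).
Clue 2 places the person who likes lemons in house 1.
By clue 5, the architect is in house 2.
The only favorite fruit still possible for house 2 is peaches.
House 3 favorite fruit: only cherries fits.
So house 3 gets dentist for profession.
The metal fan is in house 3 (clue 3).
The reggae fan is in house 2 (clue 1).
So house 1 gets jazz for music genre.
So: house 1 = lemons/chef/jazz, house 2 = peaches/architect/reggae, house 3 = cherries/dentist/metal.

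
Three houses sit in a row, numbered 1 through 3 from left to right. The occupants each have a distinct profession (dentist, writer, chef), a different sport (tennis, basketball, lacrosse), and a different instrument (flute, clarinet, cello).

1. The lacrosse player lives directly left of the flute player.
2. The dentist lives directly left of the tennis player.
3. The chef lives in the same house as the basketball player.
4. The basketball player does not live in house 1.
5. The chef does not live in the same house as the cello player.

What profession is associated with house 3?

chef

That leaves lacrosse as the sport for house 1.
The flute player is in house 2 (clue 1).
The chef is narrowed to house 2 or 3; consider each.
Placing it in house 2 leads to a contradiction, so it's in house 3.
Clue 3: the basketball player is in house 3.
By clue 5, the cello player is in house 1.
House 2 sport: only tennis fits.
House 3 instrument: only clarinet fits.
Clue 2 places the dentist in house 1.
That leaves writer as the profession for house 2.
So: house 1 = dentist/lacrosse/cello, house 2 = writer/tennis/flute, house 3 = chef/basketball/clarinet.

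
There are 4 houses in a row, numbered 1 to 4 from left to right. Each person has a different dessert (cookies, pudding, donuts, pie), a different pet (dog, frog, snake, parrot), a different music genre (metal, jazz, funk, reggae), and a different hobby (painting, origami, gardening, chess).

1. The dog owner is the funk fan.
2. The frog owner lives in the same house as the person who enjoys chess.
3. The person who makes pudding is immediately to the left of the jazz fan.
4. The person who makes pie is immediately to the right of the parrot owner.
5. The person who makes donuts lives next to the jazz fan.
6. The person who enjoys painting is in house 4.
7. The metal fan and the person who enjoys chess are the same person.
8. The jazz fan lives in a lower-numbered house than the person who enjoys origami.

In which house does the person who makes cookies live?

2

By clue 6, the person who enjoys painting is in house 4.
House 3's hobby must be origami (nothing else left).
From clue 8, the jazz fan must be in house 2.
By clue 3, the person who makes pudding is in house 1.
From clue 7, the person who enjoys chess must be in house 1.
House 3 dessert: only donuts fits.
That leaves metal as the music genre for house 1.
The only hobby still possible for house 2 is gardening.
The frog owner is in house 1 (clue 2).
That leaves snake as the pet for house 2.
So house 3 gets parrot for pet.
That leaves dog as the pet for house 4.
From clue 1, the funk fan must be in house 4.
The person who makes pie is in house 4 (clue 4).
House 2 dessert: only cookies fits.
House 3 music genre: only reggae fits.
So: house 1 = pudding/frog/metal/chess, house 2 = cookies/snake/jazz/gardening, house 3 = donuts/parrot/reggae/origami, house 4 = pie/dog/funk/painting.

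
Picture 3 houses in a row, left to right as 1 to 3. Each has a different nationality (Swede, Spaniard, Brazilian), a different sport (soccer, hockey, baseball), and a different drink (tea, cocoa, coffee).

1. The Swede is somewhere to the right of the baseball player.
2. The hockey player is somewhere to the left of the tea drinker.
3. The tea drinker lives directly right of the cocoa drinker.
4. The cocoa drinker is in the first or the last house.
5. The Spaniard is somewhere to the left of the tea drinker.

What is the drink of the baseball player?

tea

The cocoa drinker is in house 1 (clue 4).
That leaves soccer as the sport for house 3.
The tea drinker is in house 2 (clue 3).
Clue 5: the Spaniard is in house 1.
House 3's drink must be coffee (nothing else left).
From clue 2, the hockey player must be in house 1.
House 2 sport: only baseball fits.
From clue 1, the Swede must be in house 3.
House 2's nationality must be Brazilian (nothing else left).
So: house 1 = Spaniard/hockey/cocoa, house 2 = Brazilian/baseball/tea, house 3 = Swede/soccer/coffee.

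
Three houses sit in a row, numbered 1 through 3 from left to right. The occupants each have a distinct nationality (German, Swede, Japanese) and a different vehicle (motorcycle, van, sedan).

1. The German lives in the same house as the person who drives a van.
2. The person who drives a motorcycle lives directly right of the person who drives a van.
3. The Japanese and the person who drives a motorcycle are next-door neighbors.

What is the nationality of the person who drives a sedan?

Japanese

The German is narrowed to house 1 or 2; consider each.
Placing it in house 2 leads to a contradiction, so it's in house 1.
From clue 1, the person who drives a van must be in house 1.
The person who drives a motorcycle is in house 2 (clue 2).
House 2 nationality: only Swede fits.
So house 3 gets Japanese for nationality.
The only vehicle still possible for house 3 is sedan.
So: house 1 = German/van, house 2 = Swede/motorcycle, house 3 = Japanese/sedan.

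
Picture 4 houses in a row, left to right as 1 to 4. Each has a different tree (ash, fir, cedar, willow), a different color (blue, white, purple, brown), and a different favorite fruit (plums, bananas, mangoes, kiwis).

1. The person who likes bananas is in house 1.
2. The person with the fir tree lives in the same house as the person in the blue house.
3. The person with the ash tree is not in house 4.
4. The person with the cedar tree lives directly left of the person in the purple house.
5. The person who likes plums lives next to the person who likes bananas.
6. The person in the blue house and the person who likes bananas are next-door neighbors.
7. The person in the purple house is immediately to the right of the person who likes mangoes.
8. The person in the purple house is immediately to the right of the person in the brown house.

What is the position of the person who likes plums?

2

From clue 1, the person who likes bananas must be in house 1.
Clue 5 places the person who likes plums in house 2.
The person in the blue house is in house 2 (clue 6).
So house 3 gets mangoes for favorite fruit.
House 4's favorite fruit must be kiwis (nothing else left).
From clue 2, the person with the fir tree must be in house 2.
From clue 7, the person in the purple house must be in house 4.
Clue 8: the person in the brown house is in house 3.
So house 3 gets cedar for tree.
The only tree still possible for house 4 is willow.
House 1 color: only white fits.
House 1 tree: only ash fits.
So: house 1 = ash/white/bananas, house 2 = fir/blue/plums, house 3 = cedar/brown/mangoes, house 4 = willow/purple/kiwis.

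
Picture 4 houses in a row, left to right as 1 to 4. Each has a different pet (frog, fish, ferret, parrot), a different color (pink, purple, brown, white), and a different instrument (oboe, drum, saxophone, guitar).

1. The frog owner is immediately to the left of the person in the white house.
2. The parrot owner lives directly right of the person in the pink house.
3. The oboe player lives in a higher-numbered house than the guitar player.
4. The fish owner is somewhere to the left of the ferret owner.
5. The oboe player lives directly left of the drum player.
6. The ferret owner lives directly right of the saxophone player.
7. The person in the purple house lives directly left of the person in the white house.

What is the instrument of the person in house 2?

House 4 instrument: only drum fits.
The oboe player is in house 3 (clue 5).
So house 4 gets parrot for pet.
Clue 2 places the person in the pink house in house 3.
The person in the purple house is in house 1 (clue 7).
Clue 7: the person in the white house is in house 2.
So house 4 gets brown for color.
The frog owner is in house 1 (clue 1).
House 2 pet: only fish fits.
That leaves ferret as the pet for house 3.
Clue 6 places the saxophone player in house 2.
That leaves guitar as the instrument for house 1.
So: house 1 = frog/purple/guitar, house 2 = fish/white/saxophone, house 3 = ferret/pink/oboe, house 4 = parrot/brown/drum.

saxophone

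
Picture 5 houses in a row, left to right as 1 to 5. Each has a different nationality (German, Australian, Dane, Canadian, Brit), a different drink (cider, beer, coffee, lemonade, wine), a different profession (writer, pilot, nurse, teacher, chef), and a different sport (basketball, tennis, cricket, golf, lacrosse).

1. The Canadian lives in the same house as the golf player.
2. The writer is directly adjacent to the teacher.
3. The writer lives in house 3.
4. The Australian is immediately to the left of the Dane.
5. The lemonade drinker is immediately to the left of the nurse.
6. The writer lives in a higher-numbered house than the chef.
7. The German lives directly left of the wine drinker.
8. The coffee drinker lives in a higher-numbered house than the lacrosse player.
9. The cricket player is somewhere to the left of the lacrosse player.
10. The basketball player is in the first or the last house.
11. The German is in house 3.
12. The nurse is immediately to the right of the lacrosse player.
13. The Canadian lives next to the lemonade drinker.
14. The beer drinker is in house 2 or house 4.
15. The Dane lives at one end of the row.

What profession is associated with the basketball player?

Clue 3: the writer is in house 3.
Clue 11 places the German in house 3.
By clue 15, the Dane is in house 5.
Clue 4: the Australian is in house 4.
The wine drinker is in house 4 (clue 7).
By clue 13, the lemonade drinker is in house 3.
That leaves Brit as the nationality for house 1.
The only nationality still possible for house 2 is Canadian.
So house 1 gets cider for drink.
House 2 drink: only beer fits.
That leaves coffee as the drink for house 5.
The golf player is in house 2 (clue 1).
Clue 5 places the nurse in house 4.
The lacrosse player is in house 3 (clue 12).
So house 1 gets chef for profession.
That leaves teacher as the profession for house 2.
That leaves pilot as the profession for house 5.
The only sport still possible for house 4 is tennis.
That leaves basketball as the sport for house 5.
The only sport still possible for house 1 is cricket.
So: house 1 = Brit/cider/chef/cricket, house 2 = Canadian/beer/teacher/golf, house 3 = German/lemonade/writer/lacrosse, house 4 = Australian/wine/nurse/tennis, house 5 = Dane/coffee/pilot/basketball.

pilot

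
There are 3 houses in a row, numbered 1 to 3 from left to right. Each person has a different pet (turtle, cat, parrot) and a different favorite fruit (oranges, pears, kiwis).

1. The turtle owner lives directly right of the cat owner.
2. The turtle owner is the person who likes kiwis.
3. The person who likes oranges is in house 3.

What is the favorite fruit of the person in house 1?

From clue 3, the person who likes oranges must be in house 3.
That leaves pears as the favorite fruit for house 1.
House 2 favorite fruit: only kiwis fits.
From clue 2, the turtle owner must be in house 2.
The only pet still possible for house 1 is cat.
House 3 pet: only parrot fits.
So: house 1 = cat/pears, house 2 = turtle/kiwis, house 3 = parrot/oranges.

pears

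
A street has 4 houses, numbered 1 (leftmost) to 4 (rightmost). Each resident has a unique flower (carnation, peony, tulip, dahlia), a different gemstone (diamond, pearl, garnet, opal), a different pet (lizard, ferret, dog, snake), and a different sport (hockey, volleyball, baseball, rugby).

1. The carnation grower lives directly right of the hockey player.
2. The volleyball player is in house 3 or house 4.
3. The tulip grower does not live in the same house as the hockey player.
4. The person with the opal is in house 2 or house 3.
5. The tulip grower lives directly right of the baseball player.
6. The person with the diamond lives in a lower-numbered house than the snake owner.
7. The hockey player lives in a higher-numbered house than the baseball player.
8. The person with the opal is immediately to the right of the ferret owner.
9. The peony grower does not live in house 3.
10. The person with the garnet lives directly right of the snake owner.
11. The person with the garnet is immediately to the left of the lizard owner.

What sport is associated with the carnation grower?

volleyball

Clue 11: the person with the garnet is in house 3.
Clue 11: the lizard owner is in house 4.
House 2's gemstone must be opal (nothing else left).
House 4 gemstone: only pearl fits.
Clue 8: the ferret owner is in house 1.
Clue 10 places the snake owner in house 2.
House 1 gemstone: only diamond fits.
House 3's pet must be dog (nothing else left).
The carnation grower is narrowed to house 3 or 4; consider each.
Placing it in house 3 leads to a contradiction, so it's in house 4.
By clue 1, the hockey player is in house 3.
Clue 3 places the tulip grower in house 2.
From clue 5, the baseball player must be in house 1.
House 3's flower must be dahlia (nothing else left).
House 2's sport must be rugby (nothing else left).
The only sport still possible for house 4 is volleyball.
So house 1 gets peony for flower.
So: house 1 = peony/diamond/ferret/baseball, house 2 = tulip/opal/snake/rugby, house 3 = dahlia/garnet/dog/hockey, house 4 = carnation/pearl/lizard/volleyball.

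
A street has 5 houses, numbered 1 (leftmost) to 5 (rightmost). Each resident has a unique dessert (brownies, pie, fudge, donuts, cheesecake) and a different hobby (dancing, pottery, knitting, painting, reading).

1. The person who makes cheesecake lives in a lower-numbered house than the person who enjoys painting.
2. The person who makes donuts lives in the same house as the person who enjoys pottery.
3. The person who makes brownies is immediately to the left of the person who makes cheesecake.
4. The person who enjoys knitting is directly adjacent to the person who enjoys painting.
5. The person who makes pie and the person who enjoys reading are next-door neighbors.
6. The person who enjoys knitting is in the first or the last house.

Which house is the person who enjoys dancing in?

Clue 4: the person who enjoys knitting is in house 5.
The person who enjoys painting is in house 4 (clue 4).
That leaves fudge as the dessert for house 5.
House 4's dessert must be pie (nothing else left).
By clue 5, the person who enjoys reading is in house 3.
The only dessert still possible for house 3 is cheesecake.
The person who makes brownies is in house 2 (clue 3).
The only dessert still possible for house 1 is donuts.
Clue 2: the person who enjoys pottery is in house 1.
So house 2 gets dancing for hobby.
So: house 1 = donuts/pottery, house 2 = brownies/dancing, house 3 = cheesecake/reading, house 4 = pie/painting, house 5 = fudge/knitting.

2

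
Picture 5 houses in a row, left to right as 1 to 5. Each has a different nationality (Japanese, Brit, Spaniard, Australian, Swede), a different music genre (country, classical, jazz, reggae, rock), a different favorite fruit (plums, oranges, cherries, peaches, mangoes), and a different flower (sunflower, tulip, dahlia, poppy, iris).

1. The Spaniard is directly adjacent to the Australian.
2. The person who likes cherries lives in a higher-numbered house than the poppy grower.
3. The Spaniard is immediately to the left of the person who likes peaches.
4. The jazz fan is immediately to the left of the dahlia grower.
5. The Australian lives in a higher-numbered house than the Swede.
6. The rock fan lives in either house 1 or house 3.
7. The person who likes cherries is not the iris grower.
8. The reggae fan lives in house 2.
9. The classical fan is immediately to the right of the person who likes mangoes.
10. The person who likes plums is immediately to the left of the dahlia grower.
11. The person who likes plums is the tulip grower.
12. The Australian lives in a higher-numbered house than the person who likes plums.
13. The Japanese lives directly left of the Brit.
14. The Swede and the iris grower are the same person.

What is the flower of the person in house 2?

poppy

By clue 8, the reggae fan is in house 2.
The rock fan is narrowed to house 1 or 3; consider each.
Placing it in house 3 leads to a contradiction, so it's in house 1.
So house 1 gets oranges for favorite fruit.
The Australian is narrowed to house 4 or 5; consider each.
Placing it in house 4 leads to a contradiction, so it's in house 5.
By clue 1, the Spaniard is in house 4.
Clue 3 places the person who likes peaches in house 5.
The Brit is narrowed to house 2 or 3; consider each.
Placing it in house 2 leads to a contradiction, so it's in house 3.
By clue 13, the Japanese is in house 2.
House 1's nationality must be Swede (nothing else left).
By clue 14, the iris grower is in house 1.
So house 2 gets mangoes for favorite fruit.
Clue 9: the classical fan is in house 3.
The only music genre still possible for house 4 is jazz.
The only music genre still possible for house 5 is country.
Clue 4: the dahlia grower is in house 5.
By clue 10, the person who likes plums is in house 4.
From clue 11, the tulip grower must be in house 4.
House 3's favorite fruit must be cherries (nothing else left).
From clue 2, the poppy grower must be in house 2.
House 3 flower: only sunflower fits.
So: house 1 = Swede/rock/oranges/iris, house 2 = Japanese/reggae/mangoes/poppy, house 3 = Brit/classical/cherries/sunflower, house 4 = Spaniard/jazz/plums/tulip, house 5 = Australian/country/peaches/dahlia.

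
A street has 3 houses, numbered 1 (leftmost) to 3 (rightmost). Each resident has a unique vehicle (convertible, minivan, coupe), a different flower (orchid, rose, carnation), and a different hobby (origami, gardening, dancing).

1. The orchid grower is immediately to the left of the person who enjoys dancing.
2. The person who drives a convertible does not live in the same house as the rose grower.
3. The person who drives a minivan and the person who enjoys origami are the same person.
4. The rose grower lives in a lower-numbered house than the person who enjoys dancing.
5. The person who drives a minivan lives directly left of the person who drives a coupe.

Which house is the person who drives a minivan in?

House 3 flower: only carnation fits.
The person who drives a coupe is narrowed to house 2 or 3; consider each.
Placing it in house 3 leads to a contradiction, so it's in house 2.
Clue 5 places the person who drives a minivan in house 1.
House 3's vehicle must be convertible (nothing else left).
From clue 3, the person who enjoys origami must be in house 1.
The orchid grower is narrowed to house 1 or 2; consider each.
Placing it in house 1 leads to a contradiction, so it's in house 2.
The person who enjoys dancing is in house 3 (clue 1).
That leaves rose as the flower for house 1.
That leaves gardening as the hobby for house 2.
So: house 1 = minivan/rose/origami, house 2 = coupe/orchid/gardening, house 3 = convertible/carnation/dancing.

1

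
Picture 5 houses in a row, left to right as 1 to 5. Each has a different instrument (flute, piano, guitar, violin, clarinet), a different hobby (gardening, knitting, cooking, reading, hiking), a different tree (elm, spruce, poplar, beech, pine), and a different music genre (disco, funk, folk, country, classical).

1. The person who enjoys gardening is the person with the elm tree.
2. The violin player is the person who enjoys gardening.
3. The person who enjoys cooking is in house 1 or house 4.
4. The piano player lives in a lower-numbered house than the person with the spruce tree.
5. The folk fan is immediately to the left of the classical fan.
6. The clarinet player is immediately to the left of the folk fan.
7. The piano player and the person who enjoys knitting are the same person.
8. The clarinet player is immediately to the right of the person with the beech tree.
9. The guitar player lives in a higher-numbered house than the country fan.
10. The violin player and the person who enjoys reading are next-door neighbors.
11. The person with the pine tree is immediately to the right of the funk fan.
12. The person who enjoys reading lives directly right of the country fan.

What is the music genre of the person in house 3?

country

The clarinet player is narrowed to house 2 or 3; consider each.
Placing it in house 2 leads to a contradiction, so it's in house 3.
Clue 6: the folk fan is in house 4.
Clue 8: the person with the beech tree is in house 2.
The only music genre still possible for house 5 is classical.
The person who enjoys cooking is narrowed to house 1 or 4; consider each.
Placing it in house 4 leads to a contradiction, so it's in house 1.
That leaves flute as the instrument for house 1.
That leaves poplar as the tree for house 1.
House 1's music genre must be disco (nothing else left).
So house 2 gets piano for instrument.
Clue 7: the person who enjoys knitting is in house 2.
The guitar player is narrowed to house 4 or 5; consider each.
Placing it in house 5 leads to a contradiction, so it's in house 4.
That leaves violin as the instrument for house 5.
By clue 2, the person who enjoys gardening is in house 5.
Clue 10: the person who enjoys reading is in house 4.
Clue 12: the country fan is in house 3.
House 3 hobby: only hiking fits.
House 2's music genre must be funk (nothing else left).
Clue 1 places the person with the elm tree in house 5.
The person with the pine tree is in house 3 (clue 11).
So house 4 gets spruce for tree.
So: house 1 = flute/cooking/poplar/disco, house 2 = piano/knitting/beech/funk, house 3 = clarinet/hiking/pine/country, house 4 = guitar/reading/spruce/folk, house 5 = violin/gardening/elm/classical.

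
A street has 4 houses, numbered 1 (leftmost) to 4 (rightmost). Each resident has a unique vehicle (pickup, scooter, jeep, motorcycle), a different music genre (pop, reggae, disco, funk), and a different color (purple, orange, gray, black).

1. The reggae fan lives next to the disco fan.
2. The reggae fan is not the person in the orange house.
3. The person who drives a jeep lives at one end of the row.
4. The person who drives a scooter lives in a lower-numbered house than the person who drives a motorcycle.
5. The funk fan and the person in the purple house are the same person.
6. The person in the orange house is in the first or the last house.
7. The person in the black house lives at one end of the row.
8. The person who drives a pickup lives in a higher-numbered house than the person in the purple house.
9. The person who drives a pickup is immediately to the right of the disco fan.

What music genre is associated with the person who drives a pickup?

The person who drives a jeep is narrowed to house 1 or 4; consider each.
Placing it in house 4 leads to a contradiction, so it's in house 1.
The person who drives a motorcycle is narrowed to house 3 or 4; consider each.
Placing it in house 4 leads to a contradiction, so it's in house 3.
By clue 4, the person who drives a scooter is in house 2.
That leaves pickup as the vehicle for house 4.
By clue 9, the disco fan is in house 3.
House 3's color must be gray (nothing else left).
House 2 color: only purple fits.
By clue 5, the funk fan is in house 2.
So house 1 gets pop for music genre.
House 4's music genre must be reggae (nothing else left).
Clue 2: the person in the orange house is in house 1.
House 4's color must be black (nothing else left).
So: house 1 = jeep/pop/orange, house 2 = scooter/funk/purple, house 3 = motorcycle/disco/gray, house 4 = pickup/reggae/black.

reggae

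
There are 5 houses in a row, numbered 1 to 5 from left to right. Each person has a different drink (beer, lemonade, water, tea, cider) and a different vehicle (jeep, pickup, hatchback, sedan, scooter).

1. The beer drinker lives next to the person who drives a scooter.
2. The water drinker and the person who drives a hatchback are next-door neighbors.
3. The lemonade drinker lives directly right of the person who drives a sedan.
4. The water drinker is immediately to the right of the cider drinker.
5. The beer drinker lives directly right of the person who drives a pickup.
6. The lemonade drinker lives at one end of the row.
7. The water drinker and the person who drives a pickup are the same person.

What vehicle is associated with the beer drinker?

sedan

From clue 6, the lemonade drinker must be in house 5.
Clue 3 places the person who drives a sedan in house 4.
The beer drinker is narrowed to house 3 or 4; consider each.
Placing it in house 3 leads to a contradiction, so it's in house 4.
Clue 5: the person who drives a pickup is in house 3.
Clue 7 places the water drinker in house 3.
The only vehicle still possible for house 5 is scooter.
The person who drives a hatchback is in house 2 (clue 2).
The cider drinker is in house 2 (clue 4).
House 1's drink must be tea (nothing else left).
That leaves jeep as the vehicle for house 1.
So: house 1 = tea/jeep, house 2 = cider/hatchback, house 3 = water/pickup, house 4 = beer/sedan, house 5 = lemonade/scooter.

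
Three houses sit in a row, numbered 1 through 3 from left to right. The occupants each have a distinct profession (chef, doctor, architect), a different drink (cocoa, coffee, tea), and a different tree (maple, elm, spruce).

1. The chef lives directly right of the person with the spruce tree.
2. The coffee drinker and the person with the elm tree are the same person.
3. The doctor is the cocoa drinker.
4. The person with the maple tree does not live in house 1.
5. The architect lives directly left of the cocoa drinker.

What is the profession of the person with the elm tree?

architect

The only profession still possible for house 1 is architect.
Clue 5: the cocoa drinker is in house 2.
By clue 3, the doctor is in house 2.
The only profession still possible for house 3 is chef.
Clue 1: the person with the spruce tree is in house 2.
So house 1 gets elm for tree.
House 3's tree must be maple (nothing else left).
Clue 2 places the coffee drinker in house 1.
House 3's drink must be tea (nothing else left).
So: house 1 = architect/coffee/elm, house 2 = doctor/cocoa/spruce, house 3 = chef/tea/maple.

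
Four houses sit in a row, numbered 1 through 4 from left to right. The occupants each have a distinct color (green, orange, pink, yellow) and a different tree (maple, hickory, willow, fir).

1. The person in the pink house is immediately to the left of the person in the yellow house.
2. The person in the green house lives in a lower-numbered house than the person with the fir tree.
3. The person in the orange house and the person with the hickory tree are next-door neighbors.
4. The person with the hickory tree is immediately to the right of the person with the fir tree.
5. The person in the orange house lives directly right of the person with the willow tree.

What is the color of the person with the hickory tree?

The person in the green house is narrowed to house 1 or 2; consider each.
Placing it in house 2 leads to a contradiction, so it's in house 1.
The person in the pink house is narrowed to house 2 or 3; consider each.
Placing it in house 2 leads to a contradiction, so it's in house 3.
Clue 1 places the person in the yellow house in house 4.
That leaves orange as the color for house 2.
By clue 3, the person with the hickory tree is in house 3.
Clue 4 places the person with the fir tree in house 2.
From clue 5, the person with the willow tree must be in house 1.
House 4 tree: only maple fits.
So: house 1 = green/willow, house 2 = orange/fir, house 3 = pink/hickory, house 4 = yellow/maple.

pink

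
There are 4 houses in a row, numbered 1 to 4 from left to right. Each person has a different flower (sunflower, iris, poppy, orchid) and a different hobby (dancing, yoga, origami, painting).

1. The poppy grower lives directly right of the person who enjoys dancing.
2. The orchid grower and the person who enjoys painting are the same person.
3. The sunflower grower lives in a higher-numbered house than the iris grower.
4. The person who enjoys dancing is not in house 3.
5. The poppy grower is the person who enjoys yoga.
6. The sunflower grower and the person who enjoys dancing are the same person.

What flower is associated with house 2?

By clue 6, the sunflower grower is in house 2.
The person who enjoys dancing is in house 2 (clue 6).
Clue 1 places the poppy grower in house 3.
Clue 3: the iris grower is in house 1.
Clue 5: the person who enjoys yoga is in house 3.
That leaves orchid as the flower for house 4.
Clue 2 places the person who enjoys painting in house 4.
The only hobby still possible for house 1 is origami.
So: house 1 = iris/origami, house 2 = sunflower/dancing, house 3 = poppy/yoga, house 4 = orchid/painting.

sunflower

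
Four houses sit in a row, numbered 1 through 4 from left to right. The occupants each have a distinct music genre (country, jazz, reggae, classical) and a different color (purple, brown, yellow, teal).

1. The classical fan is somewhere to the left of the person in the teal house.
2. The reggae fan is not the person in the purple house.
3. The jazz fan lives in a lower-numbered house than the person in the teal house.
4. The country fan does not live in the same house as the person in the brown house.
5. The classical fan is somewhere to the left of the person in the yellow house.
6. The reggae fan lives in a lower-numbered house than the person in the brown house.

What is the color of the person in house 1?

So house 4 gets country for music genre.
The only color still possible for house 1 is purple.
From clue 6, the reggae fan must be in house 2.
By clue 6, the person in the brown house is in house 3.
The classical fan is narrowed to house 1 or 3; consider each.
Placing it in house 3 leads to a contradiction, so it's in house 1.
So house 3 gets jazz for music genre.
From clue 3, the person in the teal house must be in house 4.
That leaves yellow as the color for house 2.
So: house 1 = classical/purple, house 2 = reggae/yellow, house 3 = jazz/brown, house 4 = country/teal.

purple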